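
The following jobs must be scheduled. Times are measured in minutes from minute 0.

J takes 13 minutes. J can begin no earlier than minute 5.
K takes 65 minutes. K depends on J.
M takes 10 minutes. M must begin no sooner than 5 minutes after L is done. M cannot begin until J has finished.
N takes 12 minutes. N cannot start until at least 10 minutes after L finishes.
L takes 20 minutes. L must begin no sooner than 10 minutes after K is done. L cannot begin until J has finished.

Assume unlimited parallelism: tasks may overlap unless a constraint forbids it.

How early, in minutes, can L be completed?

After its own release at minute 5, J can start at minute 5 and finishes at minute 18.
After J (finishes minute 18), K can start at minute 18 and finishes at minute 83.
L has to wait for K (finishes minute 83, plus 10-minute gap → minute 93); J (finishes minute 18). The latest of these is minute 93, so L runs minute 93 to 93 + 20 = minute 113.

113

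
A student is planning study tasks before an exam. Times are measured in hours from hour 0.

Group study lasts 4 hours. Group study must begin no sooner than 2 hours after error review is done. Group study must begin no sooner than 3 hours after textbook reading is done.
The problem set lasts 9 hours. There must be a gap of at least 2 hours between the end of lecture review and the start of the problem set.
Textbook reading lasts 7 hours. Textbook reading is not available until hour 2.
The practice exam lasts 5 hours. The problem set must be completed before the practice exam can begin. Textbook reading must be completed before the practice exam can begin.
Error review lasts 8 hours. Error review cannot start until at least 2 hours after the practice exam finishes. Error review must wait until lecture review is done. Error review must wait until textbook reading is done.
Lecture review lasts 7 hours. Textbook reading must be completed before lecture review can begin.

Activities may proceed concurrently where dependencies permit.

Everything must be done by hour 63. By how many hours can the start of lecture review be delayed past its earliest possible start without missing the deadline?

Textbook reading waits on its own release at hour 2, so it starts at hour 2 and finishes at 2 + 7 = hour 9.
Lecture review cannot begin until textbook reading (finishes hour 9). It runs from hour 9 to 9 + 7 = hour 16.

Working backward from the deadline:
Group study has no dependents, so it just needs to finish by hour 63. Starting by 63 − 4 = hour 59 achieves that.
Error review feeds into group study (must start by hour 59, minus 2-hour gap → hour 57); so error review must finish by hour 57 and therefore start by hour 49.
The practice exam must finish before error review (must start by hour 49, minus 2-hour gap → hour 47). With a 5-hour duration, the practice exam must start by 47 − 5 = hour 42.
Since the practice exam (must start by hour 42) depends on it, the problem set must finish by hour 42. Backing off its 9-hour duration gives a latest start of hour 33.
Lecture review has several dependents: the problem set (must start by hour 33, minus 2-hour gap → hour 31); error review (must start by hour 49). The earliest of those limits is hour 31, so lecture review must start by 31 − 7 = hour 24.
So lecture review can start as early as hour 9 and as late as hour 24, giving 24 − 9 = 15 hours of slack.

15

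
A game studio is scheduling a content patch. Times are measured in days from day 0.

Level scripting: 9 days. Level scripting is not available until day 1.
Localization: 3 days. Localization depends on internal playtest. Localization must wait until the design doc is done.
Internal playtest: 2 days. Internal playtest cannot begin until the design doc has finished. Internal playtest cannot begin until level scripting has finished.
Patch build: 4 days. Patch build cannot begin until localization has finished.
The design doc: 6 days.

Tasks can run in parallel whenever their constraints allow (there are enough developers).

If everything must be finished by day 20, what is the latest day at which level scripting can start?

Patch build has no dependents, so it just needs to finish by day 20. Starting by 20 − 4 = day 16 achieves that.
Localization must finish before patch build (must start by day 16). With a 3-day duration, localization must start by 16 − 3 = day 13.
Internal playtest must finish before localization (must start by day 13). With a 2-day duration, internal playtest must start by 13 − 2 = day 11.
Since internal playtest (must start by day 11) depends on it, level scripting must finish by day 11. Backing off its 9-day duration gives a latest start of day 2.

2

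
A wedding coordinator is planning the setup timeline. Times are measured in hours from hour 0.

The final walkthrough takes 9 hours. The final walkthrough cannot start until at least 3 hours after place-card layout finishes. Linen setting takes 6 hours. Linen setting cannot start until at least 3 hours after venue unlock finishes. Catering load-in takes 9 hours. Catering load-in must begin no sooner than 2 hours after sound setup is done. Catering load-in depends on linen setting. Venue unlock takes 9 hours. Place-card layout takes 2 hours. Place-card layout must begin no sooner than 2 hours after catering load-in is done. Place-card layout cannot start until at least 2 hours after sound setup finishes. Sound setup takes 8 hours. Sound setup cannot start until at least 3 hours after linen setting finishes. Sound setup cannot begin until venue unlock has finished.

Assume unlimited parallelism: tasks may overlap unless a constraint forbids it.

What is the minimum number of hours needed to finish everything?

56

Nothing blocks venue unlock, so it runs from hour 0 to hour 9.
Linen setting waits on venue unlock (finishes hour 9, plus 3-hour gap → hour 12), so it starts at hour 12 and finishes at 12 + 6 = hour 18.
For sound setup: linen setting (finishes hour 18, plus 3-hour gap → hour 21); venue unlock (finishes hour 9). Taking the maximum gives a start of hour 21, and it finishes at 21 + 8 = hour 29.
Catering load-in cannot start until sound setup (finishes hour 29, plus 2-hour gap → hour 31); linen setting (finishes hour 18). The controlling bound is hour 31, so catering load-in finishes at 31 + 9 = hour 40.
Place-card layout cannot start until catering load-in (finishes hour 40, plus 2-hour gap → hour 42); sound setup (finishes hour 29, plus 2-hour gap → hour 31). The controlling bound is hour 42, so place-card layout finishes at 42 + 2 = hour 44.
The final walkthrough waits on place-card layout (finishes hour 44, plus 3-hour gap → hour 47), so it starts at hour 47 and finishes at 47 + 9 = hour 56.
All tasks are finished once the last one completes. Finish times: Venue unlock at 9, Linen setting at 18, Sound setup at 29, Catering load-in at 40, Place-card layout at 44, The final walkthrough at 56. The latest is hour 56.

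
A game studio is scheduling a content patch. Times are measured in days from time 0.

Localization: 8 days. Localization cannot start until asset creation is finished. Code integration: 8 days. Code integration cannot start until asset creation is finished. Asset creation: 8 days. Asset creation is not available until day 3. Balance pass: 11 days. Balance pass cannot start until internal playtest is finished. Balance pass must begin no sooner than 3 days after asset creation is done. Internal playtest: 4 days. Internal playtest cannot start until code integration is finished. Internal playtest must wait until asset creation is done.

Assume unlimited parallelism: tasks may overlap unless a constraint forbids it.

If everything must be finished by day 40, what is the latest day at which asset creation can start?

9

Balance pass has no dependents, so it just needs to finish by day 40. Starting by 40 − 11 = day 29 achieves that.
Internal playtest feeds into balance pass (must start by day 29); so internal playtest must finish by day 29 and therefore start by day 25.
Code integration has to be done before internal playtest (must start by day 25). That means finishing by day 25, i.e. starting by 25 − 8 = day 17.
To finish by day 40, localization (duration 8) must start no later than day 32.
For asset creation: code integration (must start by day 17); internal playtest (must start by day 25); balance pass (must start by day 29, minus 3-day gap → day 26); localization (must start by day 32). The most restrictive is day 17; with an 8-day duration, asset creation must start by day 9.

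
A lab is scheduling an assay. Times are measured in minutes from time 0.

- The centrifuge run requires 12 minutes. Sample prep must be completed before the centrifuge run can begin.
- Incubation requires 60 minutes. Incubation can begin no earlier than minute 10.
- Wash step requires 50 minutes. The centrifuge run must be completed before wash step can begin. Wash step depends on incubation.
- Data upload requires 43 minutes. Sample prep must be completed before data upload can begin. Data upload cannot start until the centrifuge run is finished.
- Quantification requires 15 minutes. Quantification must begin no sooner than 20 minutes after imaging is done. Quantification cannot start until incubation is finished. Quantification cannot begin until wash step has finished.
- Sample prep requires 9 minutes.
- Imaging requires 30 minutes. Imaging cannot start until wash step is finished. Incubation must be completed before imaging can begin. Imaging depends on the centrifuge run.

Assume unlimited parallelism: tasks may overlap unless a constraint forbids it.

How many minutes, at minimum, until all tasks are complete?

Incubation waits on its own release at minute 10, so it starts at minute 10 and finishes at 10 + 60 = minute 70.
Sample prep has no prerequisites, so it starts at minute 0 and finishes at minute 9.
The centrifuge run cannot begin until sample prep (finishes minute 9). It runs from minute 9 to 9 + 12 = minute 21.
Data upload cannot start until sample prep (finishes minute 9); the centrifuge run (finishes minute 21). The controlling bound is minute 21, so data upload finishes at 21 + 43 = minute 64.
Wash step has to wait for the centrifuge run (finishes minute 21); incubation (finishes minute 70). The latest of these is minute 70, so wash step runs minute 70 to 70 + 50 = minute 120.
For imaging: wash step (finishes minute 120); incubation (finishes minute 70); the centrifuge run (finishes minute 21). Taking the maximum gives a start of minute 120, and it finishes at 120 + 30 = minute 150.
Quantification needs all of imaging (finishes minute 150, plus 20-minute gap → minute 170); incubation (finishes minute 70); wash step (finishes minute 120). That puts its earliest start at minute 170; it finishes at 170 + 15 = minute 185.
All tasks are finished once the last one completes. Finish times: Sample prep at 9, Incubation at 70, The centrifuge run at 21, Wash step at 120, Imaging at 150, Quantification at 185, Data upload at 64. The latest is minute 185.

185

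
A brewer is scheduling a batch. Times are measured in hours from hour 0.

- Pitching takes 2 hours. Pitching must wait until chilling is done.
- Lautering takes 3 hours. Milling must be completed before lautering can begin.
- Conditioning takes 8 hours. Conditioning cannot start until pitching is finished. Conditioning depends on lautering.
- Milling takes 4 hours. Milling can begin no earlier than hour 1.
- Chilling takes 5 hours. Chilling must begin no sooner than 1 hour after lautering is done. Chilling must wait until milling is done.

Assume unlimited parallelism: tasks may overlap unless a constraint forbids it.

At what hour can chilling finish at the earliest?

14

After its own release at hour 1, milling can start at hour 1 and finishes at hour 5.
Lautering cannot begin until milling (finishes hour 5). It runs from hour 5 to 5 + 3 = hour 8.
For chilling: lautering (finishes hour 8, plus 1-hour gap → hour 9); milling (finishes hour 5). Taking the maximum gives a start of hour 9, and it finishes at 9 + 5 = hour 14.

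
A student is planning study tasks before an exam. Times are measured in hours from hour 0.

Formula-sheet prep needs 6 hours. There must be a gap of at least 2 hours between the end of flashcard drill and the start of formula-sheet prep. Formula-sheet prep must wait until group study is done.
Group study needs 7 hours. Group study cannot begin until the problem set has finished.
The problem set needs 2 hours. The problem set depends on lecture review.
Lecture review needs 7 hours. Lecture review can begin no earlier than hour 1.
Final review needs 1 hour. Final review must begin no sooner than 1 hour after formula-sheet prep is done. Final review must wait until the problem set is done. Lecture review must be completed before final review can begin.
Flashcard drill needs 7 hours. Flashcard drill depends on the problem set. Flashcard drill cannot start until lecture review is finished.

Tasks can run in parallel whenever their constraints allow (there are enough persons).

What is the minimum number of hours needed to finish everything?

Lecture review waits on its own release at hour 1, so it starts at hour 1 and finishes at 1 + 7 = hour 8.
The problem set cannot begin until lecture review (finishes hour 8). It runs from hour 8 to 8 + 2 = hour 10.
Group study cannot begin until the problem set (finishes hour 10). It runs from hour 10 to 10 + 7 = hour 17.
Flashcard drill cannot start until the problem set (finishes hour 10); lecture review (finishes hour 8). The controlling bound is hour 10, so flashcard drill finishes at 10 + 7 = hour 17.
Formula-sheet prep cannot start until flashcard drill (finishes hour 17, plus 2-hour gap → hour 19); group study (finishes hour 17). The controlling bound is hour 19, so formula-sheet prep finishes at 19 + 6 = hour 25.
For final review: formula-sheet prep (finishes hour 25, plus 1-hour gap → hour 26); the problem set (finishes hour 10); lecture review (finishes hour 8). Taking the maximum gives a start of hour 26, and it finishes at 26 + 1 = hour 27.
All tasks are finished once the last one completes. Finish times: Lecture review at 8, The problem set at 10, Flashcard drill at 17, Group study at 17, Formula-sheet prep at 25, Final review at 27. The latest is hour 27.

27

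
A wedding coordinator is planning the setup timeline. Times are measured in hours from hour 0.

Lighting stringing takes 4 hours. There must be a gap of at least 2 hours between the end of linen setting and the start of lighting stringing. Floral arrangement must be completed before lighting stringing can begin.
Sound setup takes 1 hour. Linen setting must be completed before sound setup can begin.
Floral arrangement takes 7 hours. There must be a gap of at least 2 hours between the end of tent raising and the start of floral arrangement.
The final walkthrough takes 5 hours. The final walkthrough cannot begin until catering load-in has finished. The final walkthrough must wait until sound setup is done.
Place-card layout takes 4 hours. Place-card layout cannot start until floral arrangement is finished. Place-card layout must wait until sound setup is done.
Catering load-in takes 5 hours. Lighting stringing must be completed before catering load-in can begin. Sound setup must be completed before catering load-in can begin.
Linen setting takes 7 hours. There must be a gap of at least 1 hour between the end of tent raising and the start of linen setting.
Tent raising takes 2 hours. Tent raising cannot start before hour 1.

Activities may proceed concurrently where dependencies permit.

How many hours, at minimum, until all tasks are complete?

Tent raising waits on its own release at hour 1, so it starts at hour 1 and finishes at 1 + 2 = hour 3.
Floral arrangement waits on tent raising (finishes hour 3, plus 2-hour gap → hour 5), so it starts at hour 5 and finishes at 5 + 7 = hour 12.
Linen setting waits on tent raising (finishes hour 3, plus 1-hour gap → hour 4), so it starts at hour 4 and finishes at 4 + 7 = hour 11.
Sound setup cannot begin until linen setting (finishes hour 11). It runs from hour 11 to 11 + 1 = hour 12.
For place-card layout: floral arrangement (finishes hour 12); sound setup (finishes hour 12). Taking the maximum gives a start of hour 12, and it finishes at 12 + 4 = hour 16.
Lighting stringing needs all of linen setting (finishes hour 11, plus 2-hour gap → hour 13); floral arrangement (finishes hour 12). That puts its earliest start at hour 13; it finishes at 13 + 4 = hour 17.
Catering load-in cannot start until lighting stringing (finishes hour 17); sound setup (finishes hour 12). The controlling bound is hour 17, so catering load-in finishes at 17 + 5 = hour 22.
For the final walkthrough: catering load-in (finishes hour 22); sound setup (finishes hour 12). Taking the maximum gives a start of hour 22, and it finishes at 22 + 5 = hour 27.
All tasks are finished once the last one completes. Finish times: Tent raising at 3, Linen setting at 11, Floral arrangement at 12, Lighting stringing at 17, Sound setup at 12, Catering load-in at 22, Place-card layout at 16, The final walkthrough at 27. The latest is hour 27.

27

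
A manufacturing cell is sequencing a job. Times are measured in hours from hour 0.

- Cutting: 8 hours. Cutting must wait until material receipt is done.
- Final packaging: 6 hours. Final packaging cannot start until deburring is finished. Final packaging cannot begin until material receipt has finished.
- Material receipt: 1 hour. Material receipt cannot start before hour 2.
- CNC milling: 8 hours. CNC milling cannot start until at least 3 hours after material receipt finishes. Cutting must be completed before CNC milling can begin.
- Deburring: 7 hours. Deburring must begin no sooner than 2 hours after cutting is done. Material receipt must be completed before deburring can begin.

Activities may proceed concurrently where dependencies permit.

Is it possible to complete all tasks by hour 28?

Yes

Material receipt waits on its own release at hour 2, so it starts at hour 2 and finishes at 2 + 1 = hour 3.
After material receipt (finishes hour 3), cutting can start at hour 3 and finishes at hour 11.
CNC milling cannot start until material receipt (finishes hour 3, plus 3-hour gap → hour 6); cutting (finishes hour 11). The controlling bound is hour 11, so CNC milling finishes at 11 + 8 = hour 19.
Deburring has to wait for cutting (finishes hour 11, plus 2-hour gap → hour 13); material receipt (finishes hour 3). The latest of these is hour 13, so deburring runs hour 13 to 13 + 7 = hour 20.
Final packaging cannot start until deburring (finishes hour 20); material receipt (finishes hour 3). The controlling bound is hour 20, so final packaging finishes at 20 + 6 = hour 26.
Every task is finished by hour 26, which is no later than the deadline of 28, so the schedule is feasible.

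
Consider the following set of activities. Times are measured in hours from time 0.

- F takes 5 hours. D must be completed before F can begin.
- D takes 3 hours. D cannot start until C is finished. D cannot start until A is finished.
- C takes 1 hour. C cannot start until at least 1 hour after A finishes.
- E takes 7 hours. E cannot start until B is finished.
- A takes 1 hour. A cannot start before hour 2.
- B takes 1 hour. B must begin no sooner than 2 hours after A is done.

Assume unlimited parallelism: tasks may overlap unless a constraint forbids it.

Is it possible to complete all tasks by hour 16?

Yes

A cannot begin until its own release at hour 2. It runs from hour 2 to 2 + 1 = hour 3.
C waits on A (finishes hour 3, plus 1-hour gap → hour 4), so it starts at hour 4 and finishes at 4 + 1 = hour 5.
D needs all of C (finishes hour 5); A (finishes hour 3). That puts its earliest start at hour 5; it finishes at 5 + 3 = hour 8.
F waits on D (finishes hour 8), so it starts at hour 8 and finishes at 8 + 5 = hour 13.
B cannot begin until A (finishes hour 3, plus 2-hour gap → hour 5). It runs from hour 5 to 5 + 1 = hour 6.
E waits on B (finishes hour 6), so it starts at hour 6 and finishes at 6 + 7 = hour 13.
Every task is finished by hour 13, which is no later than the deadline of 16, so the schedule is feasible.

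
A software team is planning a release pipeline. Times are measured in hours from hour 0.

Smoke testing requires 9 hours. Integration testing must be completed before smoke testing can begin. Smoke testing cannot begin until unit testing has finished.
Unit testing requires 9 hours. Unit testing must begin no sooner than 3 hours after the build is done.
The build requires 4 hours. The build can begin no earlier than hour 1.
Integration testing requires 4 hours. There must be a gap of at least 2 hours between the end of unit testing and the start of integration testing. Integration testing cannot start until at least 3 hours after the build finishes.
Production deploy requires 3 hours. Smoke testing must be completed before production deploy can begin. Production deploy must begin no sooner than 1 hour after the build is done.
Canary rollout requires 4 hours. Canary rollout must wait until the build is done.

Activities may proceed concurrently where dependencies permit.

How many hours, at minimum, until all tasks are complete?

The build waits on its own release at hour 1, so it starts at hour 1 and finishes at 1 + 4 = hour 5.
After the build (finishes hour 5), canary rollout can start at hour 5 and finishes at hour 9.
Unit testing waits on the build (finishes hour 5, plus 3-hour gap → hour 8), so it starts at hour 8 and finishes at 8 + 9 = hour 17.
Integration testing needs all of unit testing (finishes hour 17, plus 2-hour gap → hour 19); the build (finishes hour 5, plus 3-hour gap → hour 8). That puts its earliest start at hour 19; it finishes at 19 + 4 = hour 23.
Smoke testing has to wait for integration testing (finishes hour 23); unit testing (finishes hour 17). The latest of these is hour 23, so smoke testing runs hour 23 to 23 + 9 = hour 32.
For production deploy: smoke testing (finishes hour 32); the build (finishes hour 5, plus 1-hour gap → hour 6). Taking the maximum gives a start of hour 32, and it finishes at 32 + 3 = hour 35.
All tasks are finished once the last one completes. Finish times: The build at 5, Unit testing at 17, Integration testing at 23, Smoke testing at 32, Canary rollout at 9, Production deploy at 35. The latest is hour 35.

35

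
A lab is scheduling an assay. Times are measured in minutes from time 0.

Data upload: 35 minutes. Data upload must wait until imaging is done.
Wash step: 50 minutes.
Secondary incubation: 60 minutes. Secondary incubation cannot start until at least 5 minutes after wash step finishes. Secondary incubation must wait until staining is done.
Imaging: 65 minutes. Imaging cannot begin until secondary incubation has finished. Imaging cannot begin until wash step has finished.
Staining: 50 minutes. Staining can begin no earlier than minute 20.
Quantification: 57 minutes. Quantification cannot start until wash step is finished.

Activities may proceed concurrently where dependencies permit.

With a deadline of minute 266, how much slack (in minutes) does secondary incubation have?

After its own release at minute 20, staining can start at minute 20 and finishes at minute 70.
Nothing blocks wash step, so it runs from minute 0 to minute 50.
Secondary incubation needs all of wash step (finishes minute 50, plus 5-minute gap → minute 55); staining (finishes minute 70). That puts its earliest start at minute 70; it finishes at 70 + 60 = minute 130.

Working backward from the deadline:
Data upload must finish by minute 266; it takes 35 minutes, so it must start by 266 − 35 = minute 231.
Since data upload (must start by minute 231) depends on it, imaging must finish by minute 231. Backing off its 65-minute duration gives a latest start of minute 166.
Secondary incubation must finish before imaging (must start by minute 166). With a 60-minute duration, secondary incubation must start by 166 − 60 = minute 106.
So secondary incubation can start as early as minute 70 and as late as minute 106, giving 106 − 70 = 36 minutes of slack.

36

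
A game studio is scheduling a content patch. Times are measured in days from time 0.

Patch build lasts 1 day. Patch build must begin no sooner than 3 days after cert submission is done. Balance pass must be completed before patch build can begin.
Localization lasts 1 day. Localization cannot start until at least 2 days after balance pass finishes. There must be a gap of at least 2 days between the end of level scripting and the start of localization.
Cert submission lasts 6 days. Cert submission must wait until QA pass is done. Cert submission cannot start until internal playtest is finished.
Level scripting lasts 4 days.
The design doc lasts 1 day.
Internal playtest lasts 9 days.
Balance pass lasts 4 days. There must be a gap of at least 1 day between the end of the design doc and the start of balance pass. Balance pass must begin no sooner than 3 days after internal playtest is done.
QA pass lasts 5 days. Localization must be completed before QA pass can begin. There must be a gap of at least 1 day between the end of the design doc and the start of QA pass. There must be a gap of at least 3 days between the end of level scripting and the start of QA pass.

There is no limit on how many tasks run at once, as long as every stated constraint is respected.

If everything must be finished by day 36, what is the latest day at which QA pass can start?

Nothing follows patch build; the deadline of day 36 is its only limit. It must start by 36 − 1 = day 35.
Cert submission feeds into patch build (must start by day 35, minus 3-day gap → day 32); so cert submission must finish by day 32 and therefore start by day 26.
QA pass must finish before cert submission (must start by day 26). With a 5-day duration, QA pass must start by 26 − 5 = day 21.

21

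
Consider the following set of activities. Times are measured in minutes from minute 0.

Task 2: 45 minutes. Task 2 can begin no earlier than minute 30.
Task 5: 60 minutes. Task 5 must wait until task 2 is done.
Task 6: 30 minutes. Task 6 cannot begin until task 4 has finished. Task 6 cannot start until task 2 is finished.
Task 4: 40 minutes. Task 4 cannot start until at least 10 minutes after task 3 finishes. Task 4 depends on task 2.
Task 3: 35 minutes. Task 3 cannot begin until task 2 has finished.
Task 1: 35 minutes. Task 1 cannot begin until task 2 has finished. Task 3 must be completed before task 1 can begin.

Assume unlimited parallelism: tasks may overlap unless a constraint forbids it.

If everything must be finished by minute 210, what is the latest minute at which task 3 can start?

Task 1 must finish by minute 210; it takes 35 minutes, so it must start by 210 − 35 = minute 175.
Task 6 must finish by minute 210; it takes 30 minutes, so it must start by 210 − 30 = minute 180.
Task 4 must finish before task 6 (must start by minute 180). With a 40-minute duration, task 4 must start by 180 − 40 = minute 140.
For task 3: task 1 (must start by minute 175); task 4 (must start by minute 140, minus 10-minute gap → minute 130). The most restrictive is minute 130; with a 35-minute duration, task 3 must start by minute 95.

95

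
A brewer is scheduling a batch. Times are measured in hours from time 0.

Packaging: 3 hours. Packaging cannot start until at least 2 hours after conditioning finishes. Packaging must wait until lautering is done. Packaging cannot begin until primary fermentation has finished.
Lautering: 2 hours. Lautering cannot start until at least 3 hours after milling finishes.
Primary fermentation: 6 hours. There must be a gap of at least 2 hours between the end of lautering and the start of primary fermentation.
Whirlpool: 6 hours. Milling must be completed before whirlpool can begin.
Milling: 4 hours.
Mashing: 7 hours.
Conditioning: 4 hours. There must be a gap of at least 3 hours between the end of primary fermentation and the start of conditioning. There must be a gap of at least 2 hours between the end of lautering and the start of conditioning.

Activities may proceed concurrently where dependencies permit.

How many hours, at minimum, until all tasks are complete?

29

Nothing blocks mashing, so it runs from hour 0 to hour 7.
Milling can start immediately at hour 0; it finishes at hour 4.
After milling (finishes hour 4), whirlpool can start at hour 4 and finishes at hour 10.
Lautering waits on milling (finishes hour 4, plus 3-hour gap → hour 7), so it starts at hour 7 and finishes at 7 + 2 = hour 9.
After lautering (finishes hour 9, plus 2-hour gap → hour 11), primary fermentation can start at hour 11 and finishes at hour 17.
Conditioning has to wait for primary fermentation (finishes hour 17, plus 3-hour gap → hour 20); lautering (finishes hour 9, plus 2-hour gap → hour 11). The latest of these is hour 20, so conditioning runs hour 20 to 20 + 4 = hour 24.
Packaging has to wait for conditioning (finishes hour 24, plus 2-hour gap → hour 26); lautering (finishes hour 9); primary fermentation (finishes hour 17). The latest of these is hour 26, so packaging runs hour 26 to 26 + 3 = hour 29.
All tasks are finished once the last one completes. Finish times: Milling at 4, Mashing at 7, Lautering at 9, Whirlpool at 10, Primary fermentation at 17, Conditioning at 24, Packaging at 29. The latest is hour 29.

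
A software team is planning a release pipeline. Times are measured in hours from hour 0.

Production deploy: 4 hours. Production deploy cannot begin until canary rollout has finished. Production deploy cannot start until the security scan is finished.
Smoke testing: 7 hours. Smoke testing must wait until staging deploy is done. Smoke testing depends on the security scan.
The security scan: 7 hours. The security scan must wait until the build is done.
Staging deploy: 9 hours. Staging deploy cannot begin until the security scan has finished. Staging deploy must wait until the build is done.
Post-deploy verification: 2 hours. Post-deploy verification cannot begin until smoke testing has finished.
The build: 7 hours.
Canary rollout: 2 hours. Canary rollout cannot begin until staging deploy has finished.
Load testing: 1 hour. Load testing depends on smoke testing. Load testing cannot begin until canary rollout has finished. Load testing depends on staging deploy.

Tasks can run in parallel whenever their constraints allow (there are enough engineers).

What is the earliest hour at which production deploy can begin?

25

Nothing blocks the build, so it runs from hour 0 to hour 7.
The security scan waits on the build (finishes hour 7), so it starts at hour 7 and finishes at 7 + 7 = hour 14.
For staging deploy: the security scan (finishes hour 14); the build (finishes hour 7). Taking the maximum gives a start of hour 14, and it finishes at 14 + 9 = hour 23.
Canary rollout cannot begin until staging deploy (finishes hour 23). It runs from hour 23 to 23 + 2 = hour 25.
Production deploy waits on canary rollout (finishes hour 25); the security scan (finishes hour 14). The latest of these is hour 25, which is the earliest production deploy can start.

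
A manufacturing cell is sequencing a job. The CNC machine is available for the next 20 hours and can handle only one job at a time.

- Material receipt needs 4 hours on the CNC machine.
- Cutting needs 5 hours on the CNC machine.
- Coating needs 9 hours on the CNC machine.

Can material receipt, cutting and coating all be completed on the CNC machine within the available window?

Yes

Running back to back, the jobs need 4 + 5 + 9 = 18 hours on the CNC machine.
Since 18 ≤ 20, they fit within the window.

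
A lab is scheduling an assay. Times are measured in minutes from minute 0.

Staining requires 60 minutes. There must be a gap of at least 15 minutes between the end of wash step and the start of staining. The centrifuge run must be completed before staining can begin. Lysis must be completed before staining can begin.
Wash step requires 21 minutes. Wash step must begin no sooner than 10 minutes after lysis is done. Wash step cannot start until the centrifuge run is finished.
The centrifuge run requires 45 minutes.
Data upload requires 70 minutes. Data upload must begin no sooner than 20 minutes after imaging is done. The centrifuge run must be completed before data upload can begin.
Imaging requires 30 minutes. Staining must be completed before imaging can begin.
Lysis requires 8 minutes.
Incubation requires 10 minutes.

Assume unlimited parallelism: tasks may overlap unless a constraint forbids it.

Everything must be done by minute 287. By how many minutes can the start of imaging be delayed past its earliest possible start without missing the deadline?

26

The centrifuge run can start immediately at minute 0; it finishes at minute 45.
Lysis can start immediately at minute 0; it finishes at minute 8.
Wash step has to wait for lysis (finishes minute 8, plus 10-minute gap → minute 18); the centrifuge run (finishes minute 45). The latest of these is minute 45, so wash step runs minute 45 to 45 + 21 = minute 66.
Staining cannot start until wash step (finishes minute 66, plus 15-minute gap → minute 81); the centrifuge run (finishes minute 45); lysis (finishes minute 8). The controlling bound is minute 81, so staining finishes at 81 + 60 = minute 141.
After staining (finishes minute 141), imaging can start at minute 141 and finishes at minute 171.

Working backward from the deadline:
Data upload has no dependents, so it just needs to finish by minute 287. Starting by 287 − 70 = minute 217 achieves that.
Imaging feeds into data upload (must start by minute 217, minus 20-minute gap → minute 197); so imaging must finish by minute 197 and therefore start by minute 167.
So imaging can start as early as minute 141 and as late as minute 167, giving 167 − 141 = 26 minutes of slack.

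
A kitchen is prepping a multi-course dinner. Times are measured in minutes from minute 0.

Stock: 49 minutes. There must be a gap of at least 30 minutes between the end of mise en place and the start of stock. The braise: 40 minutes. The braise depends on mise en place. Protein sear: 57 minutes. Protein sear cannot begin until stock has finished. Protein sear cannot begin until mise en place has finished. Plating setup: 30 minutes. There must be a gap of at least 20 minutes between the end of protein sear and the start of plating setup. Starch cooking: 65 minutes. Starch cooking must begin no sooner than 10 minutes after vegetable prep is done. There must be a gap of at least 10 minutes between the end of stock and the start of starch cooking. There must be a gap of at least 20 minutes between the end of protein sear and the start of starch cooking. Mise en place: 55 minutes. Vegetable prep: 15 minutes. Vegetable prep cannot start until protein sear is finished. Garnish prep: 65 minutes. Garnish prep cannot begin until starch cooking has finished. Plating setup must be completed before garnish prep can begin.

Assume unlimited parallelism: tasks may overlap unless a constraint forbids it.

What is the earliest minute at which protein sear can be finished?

Mise en place can start immediately at minute 0; it finishes at minute 55.
Stock cannot begin until mise en place (finishes minute 55, plus 30-minute gap → minute 85). It runs from minute 85 to 85 + 49 = minute 134.
Protein sear has to wait for stock (finishes minute 134); mise en place (finishes minute 55). The latest of these is minute 134, so protein sear runs minute 134 to 134 + 57 = minute 191.

191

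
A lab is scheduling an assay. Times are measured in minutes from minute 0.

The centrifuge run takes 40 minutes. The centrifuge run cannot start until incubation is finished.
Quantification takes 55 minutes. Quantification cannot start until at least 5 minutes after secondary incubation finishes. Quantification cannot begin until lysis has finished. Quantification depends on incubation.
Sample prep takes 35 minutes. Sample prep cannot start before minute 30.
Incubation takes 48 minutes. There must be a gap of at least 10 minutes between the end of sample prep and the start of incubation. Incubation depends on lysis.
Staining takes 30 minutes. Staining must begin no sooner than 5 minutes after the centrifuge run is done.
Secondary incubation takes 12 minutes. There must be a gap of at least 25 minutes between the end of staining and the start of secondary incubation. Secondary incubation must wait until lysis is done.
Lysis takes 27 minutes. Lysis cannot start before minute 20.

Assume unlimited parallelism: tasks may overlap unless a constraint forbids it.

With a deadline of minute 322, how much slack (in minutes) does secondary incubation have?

After its own release at minute 20, lysis can start at minute 20 and finishes at minute 47.
After its own release at minute 30, sample prep can start at minute 30 and finishes at minute 65.
Incubation needs all of sample prep (finishes minute 65, plus 10-minute gap → minute 75); lysis (finishes minute 47). That puts its earliest start at minute 75; it finishes at 75 + 48 = minute 123.
The centrifuge run cannot begin until incubation (finishes minute 123). It runs from minute 123 to 123 + 40 = minute 163.
Staining waits on the centrifuge run (finishes minute 163, plus 5-minute gap → minute 168), so it starts at minute 168 and finishes at 168 + 30 = minute 198.
Secondary incubation cannot start until staining (finishes minute 198, plus 25-minute gap → minute 223); lysis (finishes minute 47). The controlling bound is minute 223, so secondary incubation finishes at 223 + 12 = minute 235.

Working backward from the deadline:
Quantification has no dependents, so it just needs to finish by minute 322. Starting by 322 − 55 = minute 267 achieves that.
Secondary incubation has to be done before quantification (must start by minute 267, minus 5-minute gap → minute 262). That means finishing by minute 262, i.e. starting by 262 − 12 = minute 250.
So secondary incubation can start as early as minute 223 and as late as minute 250, giving 250 − 223 = 27 minutes of slack.

27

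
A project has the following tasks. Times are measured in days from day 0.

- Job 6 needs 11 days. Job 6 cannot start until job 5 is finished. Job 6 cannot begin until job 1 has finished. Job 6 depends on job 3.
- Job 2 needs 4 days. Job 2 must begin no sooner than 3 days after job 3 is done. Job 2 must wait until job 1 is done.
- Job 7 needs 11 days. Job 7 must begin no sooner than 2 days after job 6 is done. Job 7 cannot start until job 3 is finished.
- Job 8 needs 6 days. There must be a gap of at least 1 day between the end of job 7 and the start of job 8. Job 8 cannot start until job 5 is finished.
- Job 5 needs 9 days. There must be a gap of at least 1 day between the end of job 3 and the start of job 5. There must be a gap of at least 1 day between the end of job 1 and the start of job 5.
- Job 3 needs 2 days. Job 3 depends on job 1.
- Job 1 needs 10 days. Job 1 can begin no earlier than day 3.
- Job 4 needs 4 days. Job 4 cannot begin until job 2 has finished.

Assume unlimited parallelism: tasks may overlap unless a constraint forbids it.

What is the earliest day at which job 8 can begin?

50

Job 1 cannot begin until its own release at day 3. It runs from day 3 to 3 + 10 = day 13.
After job 1 (finishes day 13), job 3 can start at day 13 and finishes at day 15.
Job 5 cannot start until job 3 (finishes day 15, plus 1-day gap → day 16); job 1 (finishes day 13, plus 1-day gap → day 14). The controlling bound is day 16, so job 5 finishes at 16 + 9 = day 25.
Job 6 cannot start until job 5 (finishes day 25); job 1 (finishes day 13); job 3 (finishes day 15). The controlling bound is day 25, so job 6 finishes at 25 + 11 = day 36.
Job 7 cannot start until job 6 (finishes day 36, plus 2-day gap → day 38); job 3 (finishes day 15). The controlling bound is day 38, so job 7 finishes at 38 + 11 = day 49.
Job 8 waits on job 7 (finishes day 49, plus 1-day gap → day 50); job 5 (finishes day 25). The latest of these is day 50, which is the earliest job 8 can start.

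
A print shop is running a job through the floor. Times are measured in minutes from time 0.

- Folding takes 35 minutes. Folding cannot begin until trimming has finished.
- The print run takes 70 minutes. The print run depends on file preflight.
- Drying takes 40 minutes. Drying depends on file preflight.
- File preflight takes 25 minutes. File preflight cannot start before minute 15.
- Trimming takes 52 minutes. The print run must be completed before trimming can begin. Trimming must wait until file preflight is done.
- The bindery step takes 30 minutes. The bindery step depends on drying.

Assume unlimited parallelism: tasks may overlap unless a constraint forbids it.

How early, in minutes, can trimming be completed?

File preflight cannot begin until its own release at minute 15. It runs from minute 15 to 15 + 25 = minute 40.
The print run waits on file preflight (finishes minute 40), so it starts at minute 40 and finishes at 40 + 70 = minute 110.
For trimming: the print run (finishes minute 110); file preflight (finishes minute 40). Taking the maximum gives a start of minute 110, and it finishes at 110 + 52 = minute 162.

162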